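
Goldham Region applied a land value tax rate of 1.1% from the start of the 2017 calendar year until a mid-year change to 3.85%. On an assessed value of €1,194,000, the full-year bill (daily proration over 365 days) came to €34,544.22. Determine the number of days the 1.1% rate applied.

127 days

Let d = days at the first rate; then 365 − d days at the second rate.
€1,194,000 × [1.1%·d + 3.85%·(365−d)] / 365 = €34,544.22
Solving gives d = 127, so the new rate took effect on 8 May 2017.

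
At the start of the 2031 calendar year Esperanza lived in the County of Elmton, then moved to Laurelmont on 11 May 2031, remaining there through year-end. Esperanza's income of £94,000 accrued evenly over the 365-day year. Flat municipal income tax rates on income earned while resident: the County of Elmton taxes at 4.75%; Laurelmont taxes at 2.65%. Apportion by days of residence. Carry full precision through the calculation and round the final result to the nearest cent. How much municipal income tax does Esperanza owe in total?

The County of Elmton, 1 January – 10 May 2031: 130 days → £94,000 × 4.75% × 130/365 = £1,590.2740
Laurelmont, 11 May – 31 December 2031: 235 days → £94,000 × 2.65% × 235/365 = £1,603.7945
Total = £3,194.0685

£3,194.07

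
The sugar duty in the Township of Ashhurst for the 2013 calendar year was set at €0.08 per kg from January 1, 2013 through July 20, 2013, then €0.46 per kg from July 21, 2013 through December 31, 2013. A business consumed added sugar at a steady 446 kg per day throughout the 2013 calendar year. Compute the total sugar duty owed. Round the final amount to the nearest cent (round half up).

€40,817.92

January 1 – July 20, 2013: 201 days × 446 kg/day = 89,646 kg at €0.08/kg → €7,171.68
July 21 – December 31, 2013: 164 days × 446 kg/day = 73,144 kg at €0.46/kg → €33,646.24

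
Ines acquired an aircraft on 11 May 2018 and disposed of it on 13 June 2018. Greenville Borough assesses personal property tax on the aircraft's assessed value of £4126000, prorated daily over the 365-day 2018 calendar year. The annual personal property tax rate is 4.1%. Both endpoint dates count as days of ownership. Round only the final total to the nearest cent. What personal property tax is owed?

Days held (11 May – 13 June 2018): 34 out of 365
Tax = £4126000 × 4.1% × 34/365 = £15757.9288

£15757.93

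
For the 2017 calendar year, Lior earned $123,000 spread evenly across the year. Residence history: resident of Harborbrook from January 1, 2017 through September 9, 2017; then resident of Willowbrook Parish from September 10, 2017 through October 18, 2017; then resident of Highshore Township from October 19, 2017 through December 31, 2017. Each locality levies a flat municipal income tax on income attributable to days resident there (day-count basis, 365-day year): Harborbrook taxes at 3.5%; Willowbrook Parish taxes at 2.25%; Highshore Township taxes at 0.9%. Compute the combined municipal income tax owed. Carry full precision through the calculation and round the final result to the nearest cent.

$3,492.36

Harborbrook, January 1 – September 9, 2017: 252 days → $123,000 × 3.5% × 252/365 = $2,972.2192
Willowbrook Parish, September 10 – October 18, 2017: 39 days → $123,000 × 2.25% × 39/365 = $295.7055
Highshore Township, October 19 – December 31, 2017: 74 days → $123,000 × 0.9% × 74/365 = $224.4329
Total = $3,492.3575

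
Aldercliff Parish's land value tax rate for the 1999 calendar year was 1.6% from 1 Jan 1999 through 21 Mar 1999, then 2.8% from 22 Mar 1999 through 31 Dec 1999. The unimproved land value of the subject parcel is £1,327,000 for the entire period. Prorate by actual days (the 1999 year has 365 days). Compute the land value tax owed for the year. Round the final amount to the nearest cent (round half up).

£33,665.81

1 Jan – 21 Mar 1999: 80 days at 1.6% → £1,327,000 × 1.6% × 80/365 = £4,653.5890
22 Mar – 31 Dec 1999: 285 days at 2.8% → £1,327,000 × 2.8% × 285/365 = £29,012.2192
Total = £33,665.8082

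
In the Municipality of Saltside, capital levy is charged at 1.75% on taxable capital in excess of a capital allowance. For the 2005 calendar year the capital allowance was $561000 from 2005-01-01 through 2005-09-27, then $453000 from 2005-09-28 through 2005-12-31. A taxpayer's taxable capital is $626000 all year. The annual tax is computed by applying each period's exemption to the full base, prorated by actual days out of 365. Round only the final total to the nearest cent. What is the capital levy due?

2005-01-01 to 2005-09-27: 270 days, exemption $561000 → ($626000 − $561000) × 1.75% × 270/365 = $841.4384
2005-09-28 to 2005-12-31: 95 days, exemption $453000 → ($626000 − $453000) × 1.75% × 95/365 = $787.9795
Total = $1629.4178

$1629.42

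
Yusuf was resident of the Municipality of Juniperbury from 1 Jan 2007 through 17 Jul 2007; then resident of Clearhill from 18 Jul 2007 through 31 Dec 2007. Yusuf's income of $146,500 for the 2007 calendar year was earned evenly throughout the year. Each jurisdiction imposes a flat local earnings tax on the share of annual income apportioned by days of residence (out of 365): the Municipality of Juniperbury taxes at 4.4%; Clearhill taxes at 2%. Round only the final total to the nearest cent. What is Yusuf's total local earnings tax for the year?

The Municipality of Juniperbury, 1 Jan – 17 Jul 2007: 198 days → $146,500 × 4.4% × 198/365 = $3,496.7342
Clearhill, 18 Jul – 31 Dec 2007: 167 days → $146,500 × 2% × 167/365 = $1,340.5753
Total = $4,837.3096

$4,837.31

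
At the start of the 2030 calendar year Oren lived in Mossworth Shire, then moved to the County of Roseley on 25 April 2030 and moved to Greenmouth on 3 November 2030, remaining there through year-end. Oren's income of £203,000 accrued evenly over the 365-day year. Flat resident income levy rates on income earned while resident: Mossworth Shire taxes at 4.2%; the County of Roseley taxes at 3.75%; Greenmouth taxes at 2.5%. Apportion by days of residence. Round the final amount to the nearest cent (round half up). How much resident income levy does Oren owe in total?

Mossworth Shire, 1 January – 24 April 2030: 114 days → £203,000 × 4.2% × 114/365 = £2,662.9151
The County of Roseley, 25 April – 2 November 2030: 192 days → £203,000 × 3.75% × 192/365 = £4,004.3836
Greenmouth, 3 November – 31 December 2030: 59 days → £203,000 × 2.5% × 59/365 = £820.3425
Total = £7,487.6411

£7,487.64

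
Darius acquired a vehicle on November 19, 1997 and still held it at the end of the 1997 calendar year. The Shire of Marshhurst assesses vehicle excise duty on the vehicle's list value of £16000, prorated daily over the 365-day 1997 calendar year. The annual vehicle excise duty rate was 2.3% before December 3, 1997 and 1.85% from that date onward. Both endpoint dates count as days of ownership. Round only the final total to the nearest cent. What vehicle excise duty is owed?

November 19 – December 2, 1997: 14 days at 2.3% → £16000 × 2.3% × 14/365 = £14.1151
December 3 – December 31, 1997: 29 days at 1.85% → £16000 × 1.85% × 29/365 = £23.5178
Total = £37.6329

£37.63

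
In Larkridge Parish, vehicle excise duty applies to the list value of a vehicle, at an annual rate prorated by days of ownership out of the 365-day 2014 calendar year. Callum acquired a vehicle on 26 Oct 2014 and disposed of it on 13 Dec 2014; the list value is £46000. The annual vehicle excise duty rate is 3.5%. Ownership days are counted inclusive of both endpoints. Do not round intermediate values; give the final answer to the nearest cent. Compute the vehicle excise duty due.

£216.14

Days held (26 Oct – 13 Dec 2014): 49 out of 365
Tax = £46000 × 3.5% × 49/365 = £216.1370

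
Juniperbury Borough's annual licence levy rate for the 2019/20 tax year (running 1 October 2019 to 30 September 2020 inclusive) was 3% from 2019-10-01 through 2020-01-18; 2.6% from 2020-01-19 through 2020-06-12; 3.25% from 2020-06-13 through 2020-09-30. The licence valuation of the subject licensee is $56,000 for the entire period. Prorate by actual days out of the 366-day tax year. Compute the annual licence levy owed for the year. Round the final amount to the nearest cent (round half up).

$1,632.72

2019-10-01 to 2020-01-18: 110 days at 3% → $56,000 × 3% × 110/366 = $504.9180
2020-01-19 to 2020-06-12: 146 days at 2.6% → $56,000 × 2.6% × 146/366 = $580.8087
2020-06-13 to 2020-09-30: 110 days at 3.25% → $56,000 × 3.25% × 110/366 = $546.9945
Total = $1,632.7213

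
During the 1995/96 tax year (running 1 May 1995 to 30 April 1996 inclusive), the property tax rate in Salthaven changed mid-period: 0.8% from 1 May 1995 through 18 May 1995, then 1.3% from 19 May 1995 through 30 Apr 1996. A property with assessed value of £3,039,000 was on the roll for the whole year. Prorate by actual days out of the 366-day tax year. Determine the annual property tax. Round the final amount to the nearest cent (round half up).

1 May – 18 May 1995: 18 days at 0.8% → £3,039,000 × 0.8% × 18/366 = £1,195.6721
19 May 1995 – 30 Apr 1996: 348 days at 1.3% → £3,039,000 × 1.3% × 348/366 = £37,564.0328
Total = £38,759.7049

£38,759.70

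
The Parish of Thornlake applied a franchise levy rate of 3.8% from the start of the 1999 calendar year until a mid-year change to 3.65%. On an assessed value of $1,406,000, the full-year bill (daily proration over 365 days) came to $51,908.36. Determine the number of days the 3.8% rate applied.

102 days

Let d = days at the first rate; then 365 − d days at the second rate.
$1,406,000 × [3.8%·d + 3.65%·(365−d)] / 365 = $51,908.36
Solving gives d = 102, so the new rate took effect on April 13, 1999.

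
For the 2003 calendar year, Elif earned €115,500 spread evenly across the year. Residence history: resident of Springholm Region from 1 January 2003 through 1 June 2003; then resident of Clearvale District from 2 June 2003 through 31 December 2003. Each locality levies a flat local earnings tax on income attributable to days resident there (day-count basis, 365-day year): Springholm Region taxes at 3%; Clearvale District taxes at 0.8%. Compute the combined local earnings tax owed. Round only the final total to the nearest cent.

Springholm Region, 1 January – 1 June 2003: 152 days → €115,500 × 3% × 152/365 = €1,442.9589
Clearvale District, 2 June – 31 December 2003: 213 days → €115,500 × 0.8% × 213/365 = €539.2110
Total = €1,982.1699

€1,982.17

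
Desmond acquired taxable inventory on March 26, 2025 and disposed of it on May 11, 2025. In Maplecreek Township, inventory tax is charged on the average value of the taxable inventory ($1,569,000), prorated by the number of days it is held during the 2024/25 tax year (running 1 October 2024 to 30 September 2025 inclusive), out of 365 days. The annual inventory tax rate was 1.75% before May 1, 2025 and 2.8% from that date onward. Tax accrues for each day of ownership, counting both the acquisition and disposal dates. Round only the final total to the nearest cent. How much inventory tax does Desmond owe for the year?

March 26 – April 30, 2025: 36 days at 1.75% → $1,569,000 × 1.75% × 36/365 = $2,708.1370
May 1 – May 11, 2025: 11 days at 2.8% → $1,569,000 × 2.8% × 11/365 = $1,323.9781
Total = $4,032.1151

$4,032.12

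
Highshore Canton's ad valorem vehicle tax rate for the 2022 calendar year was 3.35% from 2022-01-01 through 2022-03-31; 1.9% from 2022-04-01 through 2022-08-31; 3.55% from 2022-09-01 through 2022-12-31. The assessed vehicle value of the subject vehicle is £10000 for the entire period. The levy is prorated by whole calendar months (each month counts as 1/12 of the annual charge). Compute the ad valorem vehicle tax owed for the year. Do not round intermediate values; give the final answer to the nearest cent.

£281.25

2022-01-01 to 2022-03-31: 3 months at 3.35% → £10000 × 3.35% × 3/12 = £83.7500
2022-04-01 to 2022-08-31: 5 months at 1.9% → £10000 × 1.9% × 5/12 = £79.1667
2022-09-01 to 2022-12-31: 4 months at 3.55% → £10000 × 3.55% × 4/12 = £118.3333
Total = £281.2500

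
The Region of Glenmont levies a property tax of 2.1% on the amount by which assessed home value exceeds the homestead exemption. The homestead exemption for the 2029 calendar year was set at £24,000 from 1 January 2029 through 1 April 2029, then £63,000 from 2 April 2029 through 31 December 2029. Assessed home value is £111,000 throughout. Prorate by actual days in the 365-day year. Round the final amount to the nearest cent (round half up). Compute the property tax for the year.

1 January – 1 April 2029: 91 days, exemption £24,000 → (£111,000 − £24,000) × 2.1% × 91/365 = £455.4986
2 April – 31 December 2029: 274 days, exemption £63,000 → (£111,000 − £63,000) × 2.1% × 274/365 = £756.6904
Total = £1,212.1890

£1,212.19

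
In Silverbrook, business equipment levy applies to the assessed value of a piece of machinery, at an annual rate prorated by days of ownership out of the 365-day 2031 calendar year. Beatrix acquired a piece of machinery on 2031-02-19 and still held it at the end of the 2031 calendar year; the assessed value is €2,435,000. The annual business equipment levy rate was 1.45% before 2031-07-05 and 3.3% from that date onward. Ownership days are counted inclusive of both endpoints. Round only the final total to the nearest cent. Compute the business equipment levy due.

€52,782.79

2031-02-19 to 2031-07-04: 136 days at 1.45% → €2,435,000 × 1.45% × 136/365 = €13,155.6712
2031-07-05 to 2031-12-31: 180 days at 3.3% → €2,435,000 × 3.3% × 180/365 = €39,627.1233
Total = €52,782.7945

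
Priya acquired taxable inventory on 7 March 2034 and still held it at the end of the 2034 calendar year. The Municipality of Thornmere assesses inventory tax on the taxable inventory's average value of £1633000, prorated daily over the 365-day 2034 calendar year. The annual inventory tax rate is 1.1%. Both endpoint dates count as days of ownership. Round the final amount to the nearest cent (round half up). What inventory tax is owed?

£14764.11

Days held (7 March – 31 December 2034): 300 out of 365
Tax = £1633000 × 1.1% × 300/365 = £14764.1096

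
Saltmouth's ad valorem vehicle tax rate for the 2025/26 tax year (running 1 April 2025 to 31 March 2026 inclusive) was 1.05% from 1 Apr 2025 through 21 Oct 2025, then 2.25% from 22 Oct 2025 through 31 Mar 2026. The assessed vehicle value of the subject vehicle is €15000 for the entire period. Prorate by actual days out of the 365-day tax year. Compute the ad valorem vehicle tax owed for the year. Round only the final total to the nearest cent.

€236.90

1 Apr – 21 Oct 2025: 204 days at 1.05% → €15000 × 1.05% × 204/365 = €88.0274
22 Oct 2025 – 31 Mar 2026: 161 days at 2.25% → €15000 × 2.25% × 161/365 = €148.8699
Total = €236.8973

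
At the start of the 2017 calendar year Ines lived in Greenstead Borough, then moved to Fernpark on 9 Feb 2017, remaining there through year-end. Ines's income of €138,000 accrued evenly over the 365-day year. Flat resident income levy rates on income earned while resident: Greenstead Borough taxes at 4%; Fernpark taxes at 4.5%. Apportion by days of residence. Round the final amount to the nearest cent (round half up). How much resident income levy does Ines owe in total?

Greenstead Borough, 1 Jan – 8 Feb 2017: 39 days → €138,000 × 4% × 39/365 = €589.8082
Fernpark, 9 Feb – 31 Dec 2017: 326 days → €138,000 × 4.5% × 326/365 = €5,546.4658
Total = €6,136.2740

€6,136.27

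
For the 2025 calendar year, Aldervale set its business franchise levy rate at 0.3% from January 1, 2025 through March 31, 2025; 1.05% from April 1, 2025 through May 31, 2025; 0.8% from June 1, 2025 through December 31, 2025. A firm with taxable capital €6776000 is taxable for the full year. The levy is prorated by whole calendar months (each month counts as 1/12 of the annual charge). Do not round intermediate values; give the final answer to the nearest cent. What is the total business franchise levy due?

January 1 – March 31, 2025: 3 months at 0.3% → €6776000 × 0.3% × 3/12 = €5082.0000
April 1 – May 31, 2025: 2 months at 1.05% → €6776000 × 1.05% × 2/12 = €11858.0000
June 1 – December 31, 2025: 7 months at 0.8% → €6776000 × 0.8% × 7/12 = €31621.3333
Total = €48561.3333

€48561.33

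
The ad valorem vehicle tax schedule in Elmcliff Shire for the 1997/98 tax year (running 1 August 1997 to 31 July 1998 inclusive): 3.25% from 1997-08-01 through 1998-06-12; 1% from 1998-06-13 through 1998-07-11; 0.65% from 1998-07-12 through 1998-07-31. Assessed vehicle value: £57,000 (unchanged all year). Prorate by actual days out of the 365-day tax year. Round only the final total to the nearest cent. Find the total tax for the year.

£1,669.40

1997-08-01 to 1998-06-12: 316 days at 3.25% → £57,000 × 3.25% × 316/365 = £1,603.8082
1998-06-13 to 1998-07-11: 29 days at 1% → £57,000 × 1% × 29/365 = £45.2877
1998-07-12 to 1998-07-31: 20 days at 0.65% → £57,000 × 0.65% × 20/365 = £20.3014
Total = £1,669.3973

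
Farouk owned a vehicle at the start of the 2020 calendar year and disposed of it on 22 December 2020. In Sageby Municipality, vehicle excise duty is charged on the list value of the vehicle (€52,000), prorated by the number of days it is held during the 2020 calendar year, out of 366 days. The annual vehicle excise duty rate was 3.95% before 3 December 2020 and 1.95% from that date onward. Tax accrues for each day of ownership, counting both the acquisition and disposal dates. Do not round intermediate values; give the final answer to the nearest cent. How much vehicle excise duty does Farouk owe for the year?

€1,946.66

1 January – 2 December 2020: 337 days at 3.95% → €52,000 × 3.95% × 337/366 = €1,891.2514
3 December – 22 December 2020: 20 days at 1.95% → €52,000 × 1.95% × 20/366 = €55.4098
Total = €1,946.6612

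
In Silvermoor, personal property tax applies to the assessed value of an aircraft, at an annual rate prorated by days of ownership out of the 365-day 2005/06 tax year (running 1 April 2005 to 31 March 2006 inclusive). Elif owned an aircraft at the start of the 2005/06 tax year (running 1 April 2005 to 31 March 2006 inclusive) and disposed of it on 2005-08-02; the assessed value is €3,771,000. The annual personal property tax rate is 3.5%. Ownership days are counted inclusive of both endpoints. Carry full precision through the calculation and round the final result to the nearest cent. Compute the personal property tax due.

Days held (2005-04-01 to 2005-08-02): 124 out of 365
Tax = €3,771,000 × 3.5% × 124/365 = €44,838.7397

€44,838.74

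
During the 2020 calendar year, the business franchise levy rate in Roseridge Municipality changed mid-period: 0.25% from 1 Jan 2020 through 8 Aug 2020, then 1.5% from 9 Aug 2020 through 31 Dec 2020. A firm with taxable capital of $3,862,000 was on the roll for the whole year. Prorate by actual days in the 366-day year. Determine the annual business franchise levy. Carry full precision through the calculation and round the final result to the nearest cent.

1 Jan – 8 Aug 2020: 221 days at 0.25% → $3,862,000 × 0.25% × 221/366 = $5,829.9317
9 Aug – 31 Dec 2020: 145 days at 1.5% → $3,862,000 × 1.5% × 145/366 = $22,950.4098
Total = $28,780.3415

$28,780.34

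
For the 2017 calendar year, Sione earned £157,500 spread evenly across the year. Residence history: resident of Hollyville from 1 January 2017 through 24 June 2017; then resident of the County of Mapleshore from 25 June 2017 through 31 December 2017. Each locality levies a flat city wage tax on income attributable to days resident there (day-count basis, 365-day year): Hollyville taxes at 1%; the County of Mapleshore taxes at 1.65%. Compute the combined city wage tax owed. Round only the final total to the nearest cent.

Hollyville, 1 January – 24 June 2017: 175 days → £157,500 × 1% × 175/365 = £755.1370
The County of Mapleshore, 25 June – 31 December 2017: 190 days → £157,500 × 1.65% × 190/365 = £1,352.7740
Total = £2,107.9110

£2,107.91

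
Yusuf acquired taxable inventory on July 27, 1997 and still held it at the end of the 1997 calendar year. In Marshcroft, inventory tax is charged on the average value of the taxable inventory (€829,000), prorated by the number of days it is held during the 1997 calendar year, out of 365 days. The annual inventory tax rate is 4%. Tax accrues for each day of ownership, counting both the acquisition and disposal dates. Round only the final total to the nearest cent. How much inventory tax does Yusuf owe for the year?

€14,354.19

Days held (July 27 – December 31, 1997): 158 out of 365
Tax = €829,000 × 4% × 158/365 = €14,354.1918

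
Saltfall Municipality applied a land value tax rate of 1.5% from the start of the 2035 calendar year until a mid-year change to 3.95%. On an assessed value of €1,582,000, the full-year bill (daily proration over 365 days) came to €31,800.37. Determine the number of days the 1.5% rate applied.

289 days

Let d = days at the first rate; then 365 − d days at the second rate.
€1,582,000 × [1.5%·d + 3.95%·(365−d)] / 365 = €31,800.37
Solving gives d = 289, so the new rate took effect on October 17, 2035.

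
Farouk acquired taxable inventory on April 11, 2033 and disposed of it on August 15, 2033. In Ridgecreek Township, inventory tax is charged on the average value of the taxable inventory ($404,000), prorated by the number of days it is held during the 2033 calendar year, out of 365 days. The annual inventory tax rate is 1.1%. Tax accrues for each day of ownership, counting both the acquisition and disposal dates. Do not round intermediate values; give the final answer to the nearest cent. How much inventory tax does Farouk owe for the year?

Days held (April 11 – August 15, 2033): 127 out of 365
Tax = $404,000 × 1.1% × 127/365 = $1,546.2685

$1,546.27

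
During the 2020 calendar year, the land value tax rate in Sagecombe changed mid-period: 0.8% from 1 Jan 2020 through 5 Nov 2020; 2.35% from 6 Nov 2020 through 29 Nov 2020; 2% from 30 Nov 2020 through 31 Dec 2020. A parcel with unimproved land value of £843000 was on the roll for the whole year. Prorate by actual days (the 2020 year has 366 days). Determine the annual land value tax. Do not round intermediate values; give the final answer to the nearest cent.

£8485.28

1 Jan – 5 Nov 2020: 310 days at 0.8% → £843000 × 0.8% × 310/366 = £5712.1311
6 Nov – 29 Nov 2020: 24 days at 2.35% → £843000 × 2.35% × 24/366 = £1299.0492
30 Nov – 31 Dec 2020: 32 days at 2% → £843000 × 2% × 32/366 = £1474.0984
Total = £8485.2787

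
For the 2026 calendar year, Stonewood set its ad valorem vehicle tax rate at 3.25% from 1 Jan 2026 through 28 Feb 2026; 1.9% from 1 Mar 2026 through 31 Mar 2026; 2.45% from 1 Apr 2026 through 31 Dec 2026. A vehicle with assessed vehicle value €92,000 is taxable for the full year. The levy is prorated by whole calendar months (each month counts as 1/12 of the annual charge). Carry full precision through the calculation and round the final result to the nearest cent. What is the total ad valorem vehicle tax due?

€2,334.50

1 Jan – 28 Feb 2026: 2 months at 3.25% → €92,000 × 3.25% × 2/12 = €498.3333
1 Mar – 31 Mar 2026: 1 month at 1.9% → €92,000 × 1.9% × 1/12 = €145.6667
1 Apr – 31 Dec 2026: 9 months at 2.45% → €92,000 × 2.45% × 9/12 = €1,690.5000
Total = €2,334.5000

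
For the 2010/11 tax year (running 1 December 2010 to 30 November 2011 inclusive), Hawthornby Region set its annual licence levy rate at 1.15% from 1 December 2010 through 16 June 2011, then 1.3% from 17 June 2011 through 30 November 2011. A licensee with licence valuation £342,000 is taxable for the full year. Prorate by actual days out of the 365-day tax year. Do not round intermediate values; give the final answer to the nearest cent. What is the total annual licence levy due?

£4,167.72

1 December 2010 – 16 June 2011: 198 days at 1.15% → £342,000 × 1.15% × 198/365 = £2,133.5178
17 June – 30 November 2011: 167 days at 1.3% → £342,000 × 1.3% × 167/365 = £2,034.1973
Total = £4,167.7151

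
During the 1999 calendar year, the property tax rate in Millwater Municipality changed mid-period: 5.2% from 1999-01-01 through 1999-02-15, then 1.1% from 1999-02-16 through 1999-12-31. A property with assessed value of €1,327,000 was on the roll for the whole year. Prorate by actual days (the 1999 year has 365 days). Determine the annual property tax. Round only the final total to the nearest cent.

1999-01-01 to 1999-02-15: 46 days at 5.2% → €1,327,000 × 5.2% × 46/365 = €8,696.3945
1999-02-16 to 1999-12-31: 319 days at 1.1% → €1,327,000 × 1.1% × 319/365 = €12,757.3781
Total = €21,453.7726

€21,453.77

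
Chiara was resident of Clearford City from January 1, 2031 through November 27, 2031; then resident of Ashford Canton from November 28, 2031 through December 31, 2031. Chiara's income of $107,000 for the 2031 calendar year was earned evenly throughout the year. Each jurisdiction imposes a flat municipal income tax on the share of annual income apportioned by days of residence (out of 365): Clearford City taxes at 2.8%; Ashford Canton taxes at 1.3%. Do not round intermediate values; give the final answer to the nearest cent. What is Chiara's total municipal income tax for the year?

$2,846.49

Clearford City, January 1 – November 27, 2031: 331 days → $107,000 × 2.8% × 331/365 = $2,716.9205
Ashford Canton, November 28 – December 31, 2031: 34 days → $107,000 × 1.3% × 34/365 = $129.5726
Total = $2,846.4932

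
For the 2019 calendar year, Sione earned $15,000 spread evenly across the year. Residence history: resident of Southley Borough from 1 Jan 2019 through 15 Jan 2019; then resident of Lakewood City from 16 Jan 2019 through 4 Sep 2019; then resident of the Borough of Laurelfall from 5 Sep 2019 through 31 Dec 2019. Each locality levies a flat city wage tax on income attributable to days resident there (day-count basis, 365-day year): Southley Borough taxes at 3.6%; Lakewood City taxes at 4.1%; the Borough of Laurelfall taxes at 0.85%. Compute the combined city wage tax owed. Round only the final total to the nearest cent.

Southley Borough, 1 Jan – 15 Jan 2019: 15 days → $15,000 × 3.6% × 15/365 = $22.1918
Lakewood City, 16 Jan – 4 Sep 2019: 232 days → $15,000 × 4.1% × 232/365 = $390.9041
The Borough of Laurelfall, 5 Sep – 31 Dec 2019: 118 days → $15,000 × 0.85% × 118/365 = $41.2192
Total = $454.3151

$454.32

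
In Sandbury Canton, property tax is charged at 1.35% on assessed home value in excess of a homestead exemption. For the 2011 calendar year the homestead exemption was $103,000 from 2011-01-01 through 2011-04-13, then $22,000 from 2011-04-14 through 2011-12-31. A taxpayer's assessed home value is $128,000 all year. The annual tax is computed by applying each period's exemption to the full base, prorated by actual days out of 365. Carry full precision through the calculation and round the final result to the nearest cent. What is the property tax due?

$1,122.42

2011-01-01 to 2011-04-13: 103 days, exemption $103,000 → ($128,000 − $103,000) × 1.35% × 103/365 = $95.2397
2011-04-14 to 2011-12-31: 262 days, exemption $22,000 → ($128,000 − $22,000) × 1.35% × 262/365 = $1,027.1836
Total = $1,122.4233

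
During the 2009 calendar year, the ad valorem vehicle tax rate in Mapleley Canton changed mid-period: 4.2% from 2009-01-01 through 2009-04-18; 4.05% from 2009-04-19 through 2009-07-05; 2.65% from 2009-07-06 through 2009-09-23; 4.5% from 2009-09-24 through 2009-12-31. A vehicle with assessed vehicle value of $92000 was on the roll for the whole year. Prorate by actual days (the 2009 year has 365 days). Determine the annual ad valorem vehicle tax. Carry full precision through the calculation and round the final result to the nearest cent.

$3596.82

2009-01-01 to 2009-04-18: 108 days at 4.2% → $92000 × 4.2% × 108/365 = $1143.3205
2009-04-19 to 2009-07-05: 78 days at 4.05% → $92000 × 4.05% × 78/365 = $796.2411
2009-07-06 to 2009-09-23: 80 days at 2.65% → $92000 × 2.65% × 80/365 = $534.3562
2009-09-24 to 2009-12-31: 99 days at 4.5% → $92000 × 4.5% × 99/365 = $1122.9041
Total = $3596.8219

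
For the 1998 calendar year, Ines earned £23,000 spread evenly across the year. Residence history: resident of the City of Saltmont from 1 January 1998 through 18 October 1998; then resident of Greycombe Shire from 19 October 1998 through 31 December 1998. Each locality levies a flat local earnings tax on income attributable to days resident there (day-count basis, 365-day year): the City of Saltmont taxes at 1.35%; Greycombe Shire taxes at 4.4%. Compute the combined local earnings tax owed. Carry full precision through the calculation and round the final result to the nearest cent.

£452.72

The City of Saltmont, 1 January – 18 October 1998: 291 days → £23,000 × 1.35% × 291/365 = £247.5493
Greycombe Shire, 19 October – 31 December 1998: 74 days → £23,000 × 4.4% × 74/365 = £205.1726
Total = £452.7219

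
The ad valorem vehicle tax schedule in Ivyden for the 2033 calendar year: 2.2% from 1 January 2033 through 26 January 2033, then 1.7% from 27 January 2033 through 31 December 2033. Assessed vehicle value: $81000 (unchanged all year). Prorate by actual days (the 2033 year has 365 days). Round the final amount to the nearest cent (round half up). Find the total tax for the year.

1 January – 26 January 2033: 26 days at 2.2% → $81000 × 2.2% × 26/365 = $126.9370
27 January – 31 December 2033: 339 days at 1.7% → $81000 × 1.7% × 339/365 = $1278.9123
Total = $1405.8493

$1405.85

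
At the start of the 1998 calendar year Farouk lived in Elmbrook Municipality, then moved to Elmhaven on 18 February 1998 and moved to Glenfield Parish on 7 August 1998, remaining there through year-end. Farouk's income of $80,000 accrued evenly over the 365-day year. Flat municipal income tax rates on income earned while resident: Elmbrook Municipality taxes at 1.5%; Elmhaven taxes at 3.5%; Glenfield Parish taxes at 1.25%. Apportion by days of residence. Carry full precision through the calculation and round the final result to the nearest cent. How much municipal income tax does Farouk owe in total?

$1,864.66

Elmbrook Municipality, 1 January – 17 February 1998: 48 days → $80,000 × 1.5% × 48/365 = $157.8082
Elmhaven, 18 February – 6 August 1998: 170 days → $80,000 × 3.5% × 170/365 = $1,304.1096
Glenfield Parish, 7 August – 31 December 1998: 147 days → $80,000 × 1.25% × 147/365 = $402.7397
Total = $1,864.6575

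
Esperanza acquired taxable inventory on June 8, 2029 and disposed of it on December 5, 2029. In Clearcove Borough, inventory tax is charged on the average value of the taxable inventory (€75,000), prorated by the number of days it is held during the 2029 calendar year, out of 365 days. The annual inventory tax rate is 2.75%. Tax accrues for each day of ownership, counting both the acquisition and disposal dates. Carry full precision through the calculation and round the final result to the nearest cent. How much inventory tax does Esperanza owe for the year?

Days held (June 8 – December 5, 2029): 181 out of 365
Tax = €75,000 × 2.75% × 181/365 = €1,022.7740

€1,022.77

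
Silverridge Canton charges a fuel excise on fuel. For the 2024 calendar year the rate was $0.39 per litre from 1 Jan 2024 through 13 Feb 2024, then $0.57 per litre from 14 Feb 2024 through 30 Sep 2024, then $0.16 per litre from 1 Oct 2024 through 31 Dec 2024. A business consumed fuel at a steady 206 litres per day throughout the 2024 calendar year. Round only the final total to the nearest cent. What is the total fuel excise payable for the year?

1 Jan – 13 Feb 2024: 44 days × 206 litres/day = 9,064 litres at $0.39/litre → $3534.96
14 Feb – 30 Sep 2024: 230 days × 206 litres/day = 47,380 litres at $0.57/litre → $27006.60
1 Oct – 31 Dec 2024: 92 days × 206 litres/day = 18,952 litres at $0.16/litre → $3032.32

$33573.88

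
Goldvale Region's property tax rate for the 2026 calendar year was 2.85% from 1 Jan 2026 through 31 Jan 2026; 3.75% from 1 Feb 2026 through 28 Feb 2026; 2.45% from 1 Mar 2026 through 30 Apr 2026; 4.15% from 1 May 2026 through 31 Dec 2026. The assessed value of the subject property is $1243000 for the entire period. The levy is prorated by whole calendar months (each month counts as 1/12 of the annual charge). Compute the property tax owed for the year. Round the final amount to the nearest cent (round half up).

1 Jan – 31 Jan 2026: 1 month at 2.85% → $1243000 × 2.85% × 1/12 = $2952.1250
1 Feb – 28 Feb 2026: 1 month at 3.75% → $1243000 × 3.75% × 1/12 = $3884.3750
1 Mar – 30 Apr 2026: 2 months at 2.45% → $1243000 × 2.45% × 2/12 = $5075.5833
1 May – 31 Dec 2026: 8 months at 4.15% → $1243000 × 4.15% × 8/12 = $34389.6667
Total = $46301.7500

$46301.75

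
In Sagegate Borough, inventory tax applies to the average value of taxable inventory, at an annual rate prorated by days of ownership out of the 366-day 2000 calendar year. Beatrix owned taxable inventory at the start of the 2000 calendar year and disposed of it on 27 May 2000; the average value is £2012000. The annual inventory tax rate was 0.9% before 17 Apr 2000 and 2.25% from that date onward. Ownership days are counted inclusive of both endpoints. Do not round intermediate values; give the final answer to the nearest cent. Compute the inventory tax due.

1 Jan – 16 Apr 2000: 107 days at 0.9% → £2012000 × 0.9% × 107/366 = £5293.8689
17 Apr – 27 May 2000: 41 days at 2.25% → £2012000 × 2.25% × 41/366 = £5071.2295
Total = £10365.0984

£10365.10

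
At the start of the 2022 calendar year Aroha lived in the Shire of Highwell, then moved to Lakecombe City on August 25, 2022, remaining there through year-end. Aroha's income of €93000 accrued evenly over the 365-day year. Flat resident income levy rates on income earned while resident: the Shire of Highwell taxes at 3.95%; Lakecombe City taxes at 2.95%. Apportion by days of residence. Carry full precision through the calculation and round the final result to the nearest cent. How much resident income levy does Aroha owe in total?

€3344.82

The Shire of Highwell, January 1 – August 24, 2022: 236 days → €93000 × 3.95% × 236/365 = €2375.1945
Lakecombe City, August 25 – December 31, 2022: 129 days → €93000 × 2.95% × 129/365 = €969.6205
Total = €3344.8151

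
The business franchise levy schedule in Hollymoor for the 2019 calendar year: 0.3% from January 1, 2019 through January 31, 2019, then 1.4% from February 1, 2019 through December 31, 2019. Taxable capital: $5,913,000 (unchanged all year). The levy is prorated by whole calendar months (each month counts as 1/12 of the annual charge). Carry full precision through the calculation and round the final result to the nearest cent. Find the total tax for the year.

$77,361.75

January 1 – January 31, 2019: 1 month at 0.3% → $5,913,000 × 0.3% × 1/12 = $1,478.2500
February 1 – December 31, 2019: 11 months at 1.4% → $5,913,000 × 1.4% × 11/12 = $75,883.5000
Total = $77,361.7500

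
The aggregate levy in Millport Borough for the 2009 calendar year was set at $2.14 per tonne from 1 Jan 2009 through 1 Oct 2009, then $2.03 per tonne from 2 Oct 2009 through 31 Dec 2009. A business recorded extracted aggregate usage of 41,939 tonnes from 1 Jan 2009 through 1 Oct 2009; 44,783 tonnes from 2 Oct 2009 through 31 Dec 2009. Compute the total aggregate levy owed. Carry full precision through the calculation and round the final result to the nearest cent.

1 Jan – 1 Oct 2009: 41,939 tonnes at $2.14/tonne → $89,749.46
2 Oct – 31 Dec 2009: 44,783 tonnes at $2.03/tonne → $90,909.49

$180,658.95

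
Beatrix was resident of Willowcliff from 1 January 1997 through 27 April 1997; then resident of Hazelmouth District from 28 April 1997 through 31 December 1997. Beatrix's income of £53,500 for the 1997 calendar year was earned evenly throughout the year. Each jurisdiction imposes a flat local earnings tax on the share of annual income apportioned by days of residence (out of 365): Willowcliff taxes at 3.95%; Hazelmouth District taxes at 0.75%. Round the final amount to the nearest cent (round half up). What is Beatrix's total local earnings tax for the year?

£950.03

Willowcliff, 1 January – 27 April 1997: 117 days → £53,500 × 3.95% × 117/365 = £677.3979
Hazelmouth District, 28 April – 31 December 1997: 248 days → £53,500 × 0.75% × 248/365 = £272.6301
Total = £950.0281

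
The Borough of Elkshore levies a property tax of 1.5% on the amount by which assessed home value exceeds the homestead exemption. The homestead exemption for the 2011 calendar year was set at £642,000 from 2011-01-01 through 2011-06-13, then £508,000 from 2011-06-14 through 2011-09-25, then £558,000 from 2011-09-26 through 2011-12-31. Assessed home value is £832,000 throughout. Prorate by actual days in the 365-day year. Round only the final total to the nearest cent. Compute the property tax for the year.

2011-01-01 to 2011-06-13: 164 days, exemption £642,000 → (£832,000 − £642,000) × 1.5% × 164/365 = £1,280.5479
2011-06-14 to 2011-09-25: 104 days, exemption £508,000 → (£832,000 − £508,000) × 1.5% × 104/365 = £1,384.7671
2011-09-26 to 2011-12-31: 97 days, exemption £558,000 → (£832,000 − £558,000) × 1.5% × 97/365 = £1,092.2466
Total = £3,757.5616

£3,757.56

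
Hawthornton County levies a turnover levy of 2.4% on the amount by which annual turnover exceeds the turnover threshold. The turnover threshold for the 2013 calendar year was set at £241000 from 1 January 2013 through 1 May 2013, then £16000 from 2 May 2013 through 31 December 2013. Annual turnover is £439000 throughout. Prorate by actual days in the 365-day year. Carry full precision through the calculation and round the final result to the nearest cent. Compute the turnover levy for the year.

£8361.86

1 January – 1 May 2013: 121 days, exemption £241000 → (£439000 − £241000) × 2.4% × 121/365 = £1575.3205
2 May – 31 December 2013: 244 days, exemption £16000 → (£439000 − £16000) × 2.4% × 244/365 = £6786.5425
Total = £8361.8630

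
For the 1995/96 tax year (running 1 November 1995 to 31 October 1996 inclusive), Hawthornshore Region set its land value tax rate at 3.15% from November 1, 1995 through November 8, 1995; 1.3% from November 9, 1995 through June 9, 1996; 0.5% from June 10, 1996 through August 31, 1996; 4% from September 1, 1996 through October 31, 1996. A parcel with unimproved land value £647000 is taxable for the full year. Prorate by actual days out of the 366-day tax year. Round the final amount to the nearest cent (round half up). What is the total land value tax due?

November 1 – November 8, 1995: 8 days at 3.15% → £647000 × 3.15% × 8/366 = £445.4754
November 9, 1995 – June 9, 1996: 214 days at 1.3% → £647000 × 1.3% × 214/366 = £4917.9071
June 10 – August 31, 1996: 83 days at 0.5% → £647000 × 0.5% × 83/366 = £733.6202
September 1 – October 31, 1996: 61 days at 4% → £647000 × 4% × 61/366 = £4313.3333
Total = £10410.3361

£10410.34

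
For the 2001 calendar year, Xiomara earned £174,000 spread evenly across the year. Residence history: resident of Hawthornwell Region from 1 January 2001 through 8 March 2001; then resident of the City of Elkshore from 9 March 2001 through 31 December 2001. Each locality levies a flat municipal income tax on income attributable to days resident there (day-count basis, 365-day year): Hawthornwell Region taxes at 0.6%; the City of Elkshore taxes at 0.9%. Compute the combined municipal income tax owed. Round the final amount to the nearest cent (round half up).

£1,470.18

Hawthornwell Region, 1 January – 8 March 2001: 67 days → £174,000 × 0.6% × 67/365 = £191.6384
The City of Elkshore, 9 March – 31 December 2001: 298 days → £174,000 × 0.9% × 298/365 = £1,278.5425
Total = £1,470.1808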